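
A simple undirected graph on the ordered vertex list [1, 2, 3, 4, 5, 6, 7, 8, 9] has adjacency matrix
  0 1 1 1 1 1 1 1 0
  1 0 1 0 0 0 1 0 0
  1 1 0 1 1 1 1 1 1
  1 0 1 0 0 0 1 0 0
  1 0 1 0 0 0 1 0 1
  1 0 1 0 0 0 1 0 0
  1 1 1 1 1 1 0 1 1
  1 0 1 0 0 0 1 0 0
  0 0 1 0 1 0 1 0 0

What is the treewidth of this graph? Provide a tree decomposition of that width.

Every bag has size at most 4, so the width is 4 − 1 = 3 and tw(G) ≤ 3. On the other hand G contains the 4-clique {1, 2, 3, 7}. A clique must lie in a single bag of any decomposition, so no decomposition can have width below 3. Therefore the treewidth is 3.

Treewidth 3.
One such decomposition:
Bags: B1 = {1, 3, 5, 7}  B2 = {3, 5, 7, 9}  B3 = {1, 3, 4, 7}  B4 = {1, 3, 6, 7}  B5 = {1, 3, 7, 8}  B6 = {1, 2, 3, 7}
Tree: B1–B2, B1–B3, B1–B4, B3–B5, B1–B6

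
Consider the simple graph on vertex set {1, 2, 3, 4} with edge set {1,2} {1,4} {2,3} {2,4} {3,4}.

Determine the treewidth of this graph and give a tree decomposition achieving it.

Treewidth 2.
One such decomposition:
Bags: B1 = {1, 2, 4}  B2 = {2, 3, 4}
Tree: B1–B2

Every bag has size at most 3, so the width is 3 − 1 = 2 and tw(G) ≤ 2. On the other hand G contains the 3-clique {1, 2, 4}. A clique must lie in a single bag of any decomposition, so no decomposition can have width below 2. The upper and lower bounds meet at 2, so that is the treewidth.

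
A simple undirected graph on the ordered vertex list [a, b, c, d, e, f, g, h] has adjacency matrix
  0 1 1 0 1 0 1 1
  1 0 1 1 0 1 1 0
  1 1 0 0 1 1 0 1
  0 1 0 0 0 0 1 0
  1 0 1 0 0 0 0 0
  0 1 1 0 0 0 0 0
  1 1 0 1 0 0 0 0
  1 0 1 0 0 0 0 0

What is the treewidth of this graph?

A width-2 tree decomposition is:
Bags: B1 = {a, c, e}  B2 = {a, b, c}  B3 = {a, b, g}  B4 = {a, c, h}  B5 = {b, d, g}  B6 = {b, c, f}
Tree: B1–B2, B2–B3, B2–B4, B3–B5, B2–B6
Each bag holds 3 vertices, so the decomposition has width 2, which upper-bounds the treewidth. On the other hand G contains the 3-clique {a, c, e}. A clique must lie in a single bag of any decomposition, so no decomposition can have width below 2. Therefore the treewidth is 2.

2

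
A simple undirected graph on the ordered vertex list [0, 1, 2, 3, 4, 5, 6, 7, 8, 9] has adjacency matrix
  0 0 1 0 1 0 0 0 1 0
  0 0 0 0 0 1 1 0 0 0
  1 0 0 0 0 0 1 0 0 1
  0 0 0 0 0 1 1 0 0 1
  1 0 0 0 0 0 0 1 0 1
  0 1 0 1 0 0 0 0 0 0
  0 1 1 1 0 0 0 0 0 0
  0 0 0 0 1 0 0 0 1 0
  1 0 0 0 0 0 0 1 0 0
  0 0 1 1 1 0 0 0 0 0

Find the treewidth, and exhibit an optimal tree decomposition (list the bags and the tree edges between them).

The largest bag has 3 vertices, giving width 2; this decomposition certifies tw(G) ≤ 2. Since 5–1–6–3–5 is a cycle in G, G is not acyclic. Forests are exactly the graphs of treewidth ≤ 1, so tw(G) ≥ 2. The upper and lower bounds meet at 2, so that is the treewidth.

Treewidth 2.
Bags: B1 = {1, 3, 5}  B2 = {1, 3, 6}  B3 = {3, 6, 9}  B4 = {2, 6, 9}  B5 = {2, 4, 9}  B6 = {0, 2, 4}  B7 = {0, 4, 7}  B8 = {0, 7, 8}
Tree: B1–B2, B2–B3, B3–B4, B4–B5, B5–B6, B6–B7, B7–B8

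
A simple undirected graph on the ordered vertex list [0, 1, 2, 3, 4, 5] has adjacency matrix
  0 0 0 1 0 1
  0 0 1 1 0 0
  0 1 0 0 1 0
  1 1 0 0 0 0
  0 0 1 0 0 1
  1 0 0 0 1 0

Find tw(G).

2

A width-2 tree decomposition is:
Bags: B1 = {0, 1, 3}  B2 = {0, 1, 5}  B3 = {1, 4, 5}  B4 = {1, 2, 4}
Tree: B1–B2, B2–B3, B3–B4
Each bag holds 3 vertices, so the decomposition has width 2, which upper-bounds the treewidth. Since 1–3–0–5–4–2–1 is a cycle in G, G is not acyclic. Forests are exactly the graphs of treewidth ≤ 1, so tw(G) ≥ 2. Hence tw(G) = 2 exactly.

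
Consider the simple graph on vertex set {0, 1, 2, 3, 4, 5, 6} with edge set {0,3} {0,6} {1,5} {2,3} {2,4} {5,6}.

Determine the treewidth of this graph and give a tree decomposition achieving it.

The largest bag has 2 vertices, giving width 1; this decomposition certifies tw(G) ≤ 1. Since G has at least one edge (e.g. 1–5), it is not an edgeless graph, so tw(G) ≥ 1. Combining the bounds, tw(G) = 1.

Treewidth 1.
One such decomposition:
Bags: B1 = {1, 5}  B2 = {5, 6}  B3 = {0, 6}  B4 = {0, 3}  B5 = {2, 3}  B6 = {2, 4}
Tree: B1–B2, B2–B3, B3–B4, B4–B5, B5–B6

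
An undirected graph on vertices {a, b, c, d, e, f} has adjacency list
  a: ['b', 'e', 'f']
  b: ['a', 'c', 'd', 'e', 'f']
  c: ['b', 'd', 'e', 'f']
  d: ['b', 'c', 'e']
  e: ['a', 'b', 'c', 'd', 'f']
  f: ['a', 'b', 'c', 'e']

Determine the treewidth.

A width-3 tree decomposition is:
Bags: B1 = {b, c, e, f}  B2 = {a, b, e, f}  B3 = {b, c, d, e}
Tree: B1–B2, B1–B3
Each bag holds 4 vertices, so the decomposition has width 3, which upper-bounds the treewidth. Conversely, {b, c, d, e} is a clique of size 4, and the vertices of any clique must share a bag in every tree decomposition; so some bag has ≥ 4 vertices and tw(G) ≥ 3. Combining the bounds, tw(G) = 3.

3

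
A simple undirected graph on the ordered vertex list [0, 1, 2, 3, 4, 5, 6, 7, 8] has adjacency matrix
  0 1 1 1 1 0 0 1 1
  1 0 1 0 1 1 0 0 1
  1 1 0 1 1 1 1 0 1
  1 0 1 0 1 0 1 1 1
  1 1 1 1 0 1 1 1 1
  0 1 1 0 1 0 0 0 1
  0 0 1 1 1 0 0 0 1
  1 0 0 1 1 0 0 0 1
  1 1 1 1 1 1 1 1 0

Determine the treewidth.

A width-4 tree decomposition is:
Bags: B1 = {0, 2, 3, 4, 8}  B2 = {0, 1, 2, 4, 8}  B3 = {0, 3, 4, 7, 8}  B4 = {1, 2, 4, 5, 8}  B5 = {2, 3, 4, 6, 8}
Tree: B1–B2, B1–B3, B2–B4, B1–B5
Each bag holds 5 vertices, so the decomposition has width 4, which upper-bounds the treewidth. For the lower bound, the 5 vertices {0, 1, 2, 4, 8} are pairwise adjacent, and any tree decomposition puts a clique entirely inside one bag — forcing width ≥ 4. The upper and lower bounds meet at 4, so that is the treewidth.

4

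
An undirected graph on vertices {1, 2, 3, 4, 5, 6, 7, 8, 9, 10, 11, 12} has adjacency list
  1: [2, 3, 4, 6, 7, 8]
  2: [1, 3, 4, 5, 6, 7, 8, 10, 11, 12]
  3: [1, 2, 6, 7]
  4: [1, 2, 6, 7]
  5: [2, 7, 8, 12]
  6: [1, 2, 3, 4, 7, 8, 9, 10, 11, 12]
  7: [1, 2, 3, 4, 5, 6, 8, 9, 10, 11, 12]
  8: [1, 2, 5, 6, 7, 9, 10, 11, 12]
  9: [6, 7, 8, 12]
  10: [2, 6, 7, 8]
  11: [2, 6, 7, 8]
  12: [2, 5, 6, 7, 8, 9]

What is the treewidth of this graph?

4

A width-4 tree decomposition is:
Bags: B1 = {1, 2, 6, 7, 8}  B2 = {2, 6, 7, 8, 10}  B3 = {2, 6, 7, 8, 11}  B4 = {1, 2, 4, 6, 7}  B5 = {2, 6, 7, 8, 12}  B6 = {1, 2, 3, 6, 7}  B7 = {6, 7, 8, 9, 12}  B8 = {2, 5, 7, 8, 12}
Tree: B1–B2, B1–B3, B1–B4, B3–B5, B4–B6, B5–B7, B5–B8
Each bag holds 5 vertices, so the decomposition has width 4, which upper-bounds the treewidth. Conversely, {6, 7, 8, 9, 12} is a clique of size 5, and the vertices of any clique must share a bag in every tree decomposition; so some bag has ≥ 5 vertices and tw(G) ≥ 4. The upper and lower bounds meet at 4, so that is the treewidth.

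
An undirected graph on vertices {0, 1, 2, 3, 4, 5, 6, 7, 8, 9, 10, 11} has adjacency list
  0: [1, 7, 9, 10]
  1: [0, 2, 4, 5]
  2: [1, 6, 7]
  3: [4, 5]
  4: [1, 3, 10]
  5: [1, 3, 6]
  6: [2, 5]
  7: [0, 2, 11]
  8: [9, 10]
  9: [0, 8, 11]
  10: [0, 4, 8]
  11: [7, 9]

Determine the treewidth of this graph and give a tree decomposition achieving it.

Treewidth 3.
Bags: B1 = {7, 8, 9, 11}  B2 = {0, 7, 8, 9}  B3 = {0, 7, 8, 10}  B4 = {0, 2, 7, 10}  B5 = {0, 1, 2, 10}  B6 = {1, 2, 4, 10}  B7 = {1, 2, 4, 6}  B8 = {1, 4, 5, 6}  B9 = {3, 4, 5, 6}
Tree: B1–B2, B2–B3, B3–B4, B4–B5, B5–B6, B6–B7, B7–B8, B8–B9

Each bag holds 4 vertices, so the decomposition has width 3, which upper-bounds the treewidth. For the lower bound: the 4 vertex sets {8,9,11}, {7}, {0}, {1,2,4,10} are disjoint, each induces a connected subgraph, and every pair is joined by at least one edge of G. Contracting each set to a single vertex therefore yields K_{4} as a minor, and since treewidth is minor-monotone, tw(G) ≥ tw(K_{4}) = 3. Therefore the treewidth is 3.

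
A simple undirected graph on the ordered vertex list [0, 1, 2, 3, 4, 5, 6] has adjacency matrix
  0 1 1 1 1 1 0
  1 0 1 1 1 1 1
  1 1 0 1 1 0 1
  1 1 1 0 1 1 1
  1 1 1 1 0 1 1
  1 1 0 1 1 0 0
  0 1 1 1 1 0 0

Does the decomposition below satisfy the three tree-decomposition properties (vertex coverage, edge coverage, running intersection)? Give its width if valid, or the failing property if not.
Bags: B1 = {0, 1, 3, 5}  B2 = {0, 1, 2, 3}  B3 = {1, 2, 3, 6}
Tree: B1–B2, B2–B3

No — vertex 4 appears in no bag.

A tree decomposition must satisfy three properties: every vertex lies in some bag; for every edge, both endpoints lie together in some bag; and for every vertex, the bags containing it form a connected subtree. Here vertex 4 appears in no bag, so the decomposition is invalid.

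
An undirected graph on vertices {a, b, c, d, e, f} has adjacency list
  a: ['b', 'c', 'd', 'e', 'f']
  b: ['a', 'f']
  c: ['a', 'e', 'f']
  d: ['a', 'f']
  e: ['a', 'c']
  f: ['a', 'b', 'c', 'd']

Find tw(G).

2

A width-2 tree decomposition is:
Bags: B1 = {a, c, f}  B2 = {a, c, e}  B3 = {a, d, f}  B4 = {a, b, f}
Tree: B1–B2, B1–B3, B1–B4
Each bag holds 3 vertices, so the decomposition has width 2, which upper-bounds the treewidth. For the lower bound, the 3 vertices {a, c, e} are pairwise adjacent, and any tree decomposition puts a clique entirely inside one bag — forcing width ≥ 2. Therefore the treewidth is 2.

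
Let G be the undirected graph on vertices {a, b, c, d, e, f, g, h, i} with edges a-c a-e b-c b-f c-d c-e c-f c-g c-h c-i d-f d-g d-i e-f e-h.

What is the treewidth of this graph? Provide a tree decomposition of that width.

Every bag has size at most 3, so the width is 3 − 1 = 2 and tw(G) ≤ 2. Conversely, {c, d, g} is a clique of size 3, and the vertices of any clique must share a bag in every tree decomposition; so some bag has ≥ 3 vertices and tw(G) ≥ 2. The upper and lower bounds meet at 2, so that is the treewidth.

Treewidth 2.
One such decomposition:
Bags: B1 = {b, c, f}  B2 = {c, e, f}  B3 = {c, e, h}  B4 = {c, d, f}  B5 = {c, d, i}  B6 = {c, d, g}  B7 = {a, c, e}
Tree: B1–B2, B2–B3, B2–B4, B4–B5, B5–B6, B3–B7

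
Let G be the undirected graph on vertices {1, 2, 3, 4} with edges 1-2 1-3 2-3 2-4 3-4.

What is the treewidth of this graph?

2

A width-2 tree decomposition is:
Bags: B1 = {1, 2, 3}  B2 = {2, 3, 4}
Tree: B1–B2
Every bag has size at most 3, so the width is 3 − 1 = 2 and tw(G) ≤ 2. On the other hand G contains the 3-clique {1, 2, 3}. A clique must lie in a single bag of any decomposition, so no decomposition can have width below 2. Hence tw(G) = 2 exactly.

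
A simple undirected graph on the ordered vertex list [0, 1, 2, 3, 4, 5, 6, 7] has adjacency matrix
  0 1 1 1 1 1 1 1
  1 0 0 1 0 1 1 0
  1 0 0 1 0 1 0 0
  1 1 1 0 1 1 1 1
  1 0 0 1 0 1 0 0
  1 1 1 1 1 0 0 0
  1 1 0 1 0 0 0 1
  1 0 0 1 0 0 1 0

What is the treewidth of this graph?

A width-3 tree decomposition is:
Bags: B1 = {0, 3, 6, 7}  B2 = {0, 1, 3, 6}  B3 = {0, 1, 3, 5}  B4 = {0, 2, 3, 5}  B5 = {0, 3, 4, 5}
Tree: B1–B2, B2–B3, B3–B4, B4–B5
The largest bag has 4 vertices, giving width 3; this decomposition certifies tw(G) ≤ 3. For the lower bound, the 4 vertices {0, 1, 3, 5} are pairwise adjacent, and any tree decomposition puts a clique entirely inside one bag — forcing width ≥ 3. Therefore the treewidth is 3.

3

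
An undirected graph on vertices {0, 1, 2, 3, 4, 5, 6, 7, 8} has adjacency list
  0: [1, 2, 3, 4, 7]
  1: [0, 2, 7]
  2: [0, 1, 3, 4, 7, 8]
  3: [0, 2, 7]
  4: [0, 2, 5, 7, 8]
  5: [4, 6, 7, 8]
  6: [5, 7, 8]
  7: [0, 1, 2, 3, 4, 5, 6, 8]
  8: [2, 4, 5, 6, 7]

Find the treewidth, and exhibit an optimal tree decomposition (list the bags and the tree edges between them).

Each bag holds 4 vertices, so the decomposition has width 3, which upper-bounds the treewidth. Conversely, {0, 1, 2, 7} is a clique of size 4, and the vertices of any clique must share a bag in every tree decomposition; so some bag has ≥ 4 vertices and tw(G) ≥ 3. Combining the bounds, tw(G) = 3.

Treewidth 3.
One optimal decomposition is:
Bags: B1 = {0, 2, 4, 7}  B2 = {0, 1, 2, 7}  B3 = {2, 4, 7, 8}  B4 = {4, 5, 7, 8}  B5 = {5, 6, 7, 8}  B6 = {0, 2, 3, 7}
Tree: B1–B2, B1–B3, B3–B4, B4–B5, B2–B6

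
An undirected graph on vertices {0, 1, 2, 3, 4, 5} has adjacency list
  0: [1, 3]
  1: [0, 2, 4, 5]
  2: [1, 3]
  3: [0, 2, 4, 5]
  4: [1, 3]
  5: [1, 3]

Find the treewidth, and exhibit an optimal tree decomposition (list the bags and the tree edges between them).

Treewidth 2.
One optimal decomposition is:
Bags: B1 = {1, 3, 5}  B2 = {0, 1, 3}  B3 = {1, 3, 4}  B4 = {1, 2, 3}
Tree: B1–B2, B2–B3, B3–B4

The largest bag has 3 vertices, giving width 2; this decomposition certifies tw(G) ≤ 2. The edges 5–3–0–1–5 form a cycle, so G is not a tree and its treewidth is at least 2. Combining the bounds, tw(G) = 2.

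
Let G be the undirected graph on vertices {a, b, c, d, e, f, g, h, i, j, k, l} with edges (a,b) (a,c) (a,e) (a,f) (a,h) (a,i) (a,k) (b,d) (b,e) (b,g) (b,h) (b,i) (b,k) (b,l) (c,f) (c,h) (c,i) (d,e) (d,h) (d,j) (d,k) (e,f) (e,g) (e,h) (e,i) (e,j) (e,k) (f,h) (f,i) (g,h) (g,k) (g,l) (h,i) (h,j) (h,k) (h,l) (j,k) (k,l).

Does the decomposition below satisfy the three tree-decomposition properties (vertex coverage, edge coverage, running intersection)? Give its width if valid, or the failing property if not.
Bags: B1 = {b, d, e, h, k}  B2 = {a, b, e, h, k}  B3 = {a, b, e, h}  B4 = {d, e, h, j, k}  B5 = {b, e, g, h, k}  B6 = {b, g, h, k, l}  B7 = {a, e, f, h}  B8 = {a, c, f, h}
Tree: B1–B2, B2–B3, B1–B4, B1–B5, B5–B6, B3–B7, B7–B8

A tree decomposition must satisfy three properties: every vertex lies in some bag; for every edge, both endpoints lie together in some bag; and for every vertex, the bags containing it form a connected subtree. Here vertex i appears in no bag, so the decomposition is invalid.

No — vertex i appears in no bag.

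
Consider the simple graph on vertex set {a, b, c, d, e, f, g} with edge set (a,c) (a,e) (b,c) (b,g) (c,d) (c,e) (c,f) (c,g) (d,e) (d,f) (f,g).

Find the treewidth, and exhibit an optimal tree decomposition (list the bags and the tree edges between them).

Treewidth 2.
Bags: B1 = {c, d, e}  B2 = {c, d, f}  B3 = {a, c, e}  B4 = {c, f, g}  B5 = {b, c, g}
Tree: B1–B2, B1–B3, B2–B4, B4–B5

Each bag holds 3 vertices, so the decomposition has width 2, which upper-bounds the treewidth. On the other hand G contains the 3-clique {c, d, e}. A clique must lie in a single bag of any decomposition, so no decomposition can have width below 2. Therefore the treewidth is 2.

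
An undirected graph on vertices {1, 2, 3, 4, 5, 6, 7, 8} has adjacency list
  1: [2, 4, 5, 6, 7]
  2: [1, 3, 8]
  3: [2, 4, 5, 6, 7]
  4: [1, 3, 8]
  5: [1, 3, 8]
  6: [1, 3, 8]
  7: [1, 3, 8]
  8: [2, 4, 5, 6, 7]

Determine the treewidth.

A width-3 tree decomposition is:
Bags: B1 = {1, 3, 6, 8}  B2 = {1, 2, 3, 8}  B3 = {1, 3, 5, 8}  B4 = {1, 3, 4, 8}  B5 = {1, 3, 7, 8}
Tree: B1–B2, B2–B3, B3–B4, B4–B5
Each bag holds 4 vertices, so the decomposition has width 3, which upper-bounds the treewidth. For the lower bound: the 4 vertex sets {1,6}, {2,8}, {3}, {5} are disjoint, each induces a connected subgraph, and every pair is joined by at least one edge of G. Contracting each set to a single vertex therefore yields K_{4} as a minor, and since treewidth is minor-monotone, tw(G) ≥ tw(K_{4}) = 3. Hence tw(G) = 3 exactly.

3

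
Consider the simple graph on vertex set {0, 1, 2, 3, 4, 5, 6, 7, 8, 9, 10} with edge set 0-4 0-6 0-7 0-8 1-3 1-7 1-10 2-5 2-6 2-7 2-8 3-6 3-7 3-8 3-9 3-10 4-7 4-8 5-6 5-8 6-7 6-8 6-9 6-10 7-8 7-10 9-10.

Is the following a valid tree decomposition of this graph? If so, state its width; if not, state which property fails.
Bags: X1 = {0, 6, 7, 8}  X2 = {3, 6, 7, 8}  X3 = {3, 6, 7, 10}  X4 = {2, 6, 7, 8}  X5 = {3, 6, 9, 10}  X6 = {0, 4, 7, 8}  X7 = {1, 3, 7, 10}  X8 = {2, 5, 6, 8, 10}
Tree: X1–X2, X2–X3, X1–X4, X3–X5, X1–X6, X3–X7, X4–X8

No — bags containing vertex 10 are not connected in the tree.

A tree decomposition must satisfy three properties: every vertex lies in some bag; for every edge, both endpoints lie together in some bag; and for every vertex, the bags containing it form a connected subtree. Here bags containing vertex 10 are not connected in the tree, so the decomposition is invalid.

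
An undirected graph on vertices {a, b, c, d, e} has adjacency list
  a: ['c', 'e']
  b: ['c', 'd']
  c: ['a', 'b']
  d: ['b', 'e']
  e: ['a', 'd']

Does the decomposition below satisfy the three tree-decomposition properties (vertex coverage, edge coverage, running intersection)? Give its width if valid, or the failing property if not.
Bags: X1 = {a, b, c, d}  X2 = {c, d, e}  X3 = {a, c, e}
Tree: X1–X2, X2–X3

No — bags containing vertex a are not connected in the tree.

A tree decomposition must satisfy three properties: every vertex lies in some bag; for every edge, both endpoints lie together in some bag; and for every vertex, the bags containing it form a connected subtree. Here bags containing vertex a are not connected in the tree, so the decomposition is invalid.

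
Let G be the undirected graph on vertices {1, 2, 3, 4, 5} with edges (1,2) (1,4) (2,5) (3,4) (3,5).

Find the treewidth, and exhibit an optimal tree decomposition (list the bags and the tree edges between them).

Treewidth 2.
Bags: B1 = {1, 3, 4}  B2 = {1, 3, 5}  B3 = {1, 2, 5}
Tree: B1–B2, B2–B3

The largest bag has 3 vertices, giving width 2; this decomposition certifies tw(G) ≤ 2. For the lower bound, G contains the cycle 1–4–3–5–2–1, so G is not a forest; only forests have treewidth ≤ 1, hence tw(G) ≥ 2. Hence tw(G) = 2 exactly.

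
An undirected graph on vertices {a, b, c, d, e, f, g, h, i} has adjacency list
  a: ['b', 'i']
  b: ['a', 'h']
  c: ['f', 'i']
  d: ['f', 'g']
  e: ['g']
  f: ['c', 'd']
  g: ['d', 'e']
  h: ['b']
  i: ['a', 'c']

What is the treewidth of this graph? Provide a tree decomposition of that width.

Treewidth 1.
One such decomposition:
Bags: B1 = {b, h}  B2 = {a, b}  B3 = {a, i}  B4 = {c, i}  B5 = {c, f}  B6 = {d, f}  B7 = {d, g}  B8 = {e, g}
Tree: B1–B2, B2–B3, B3–B4, B4–B5, B5–B6, B6–B7, B7–B8

Every bag has size at most 2, so the width is 2 − 1 = 1 and tw(G) ≤ 1. Since G has at least one edge (e.g. h–b), it is not an edgeless graph, so tw(G) ≥ 1. Hence tw(G) = 1 exactly.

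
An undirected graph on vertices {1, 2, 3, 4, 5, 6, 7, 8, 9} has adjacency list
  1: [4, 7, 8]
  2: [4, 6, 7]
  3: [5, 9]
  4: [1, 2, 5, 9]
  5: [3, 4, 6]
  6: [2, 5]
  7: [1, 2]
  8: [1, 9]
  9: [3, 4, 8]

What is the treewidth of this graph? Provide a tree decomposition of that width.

Treewidth 3.
One optimal decomposition is:
Bags: B1 = {1, 2, 6, 7}  B2 = {1, 2, 4, 6}  B3 = {1, 4, 5, 6}  B4 = {1, 4, 5, 8}  B5 = {4, 5, 8, 9}  B6 = {3, 5, 8, 9}
Tree: B1–B2, B2–B3, B3–B4, B4–B5, B5–B6

Every bag has size at most 4, so the width is 4 − 1 = 3 and tw(G) ≤ 3. For the lower bound: the 4 vertex sets {2,6,7}, {1}, {4}, {3,5,8,9} are disjoint, each induces a connected subgraph, and every pair is joined by at least one edge of G. Contracting each set to a single vertex therefore yields K_{4} as a minor, and since treewidth is minor-monotone, tw(G) ≥ tw(K_{4}) = 3. The upper and lower bounds meet at 3, so that is the treewidth.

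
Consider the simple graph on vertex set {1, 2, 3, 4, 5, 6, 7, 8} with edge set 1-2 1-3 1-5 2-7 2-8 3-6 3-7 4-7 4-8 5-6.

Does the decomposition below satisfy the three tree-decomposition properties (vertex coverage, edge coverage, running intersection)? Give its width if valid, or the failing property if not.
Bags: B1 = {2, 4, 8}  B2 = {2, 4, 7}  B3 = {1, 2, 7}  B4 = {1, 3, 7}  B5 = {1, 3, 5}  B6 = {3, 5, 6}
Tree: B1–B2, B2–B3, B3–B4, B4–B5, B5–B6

Checking the three conditions: (i) the bags cover all of {1, 2, 3, 4, 5, 6, 7, 8}; (ii) for each edge, some bag contains both endpoints; (iii) the bags containing any fixed vertex form a subtree. All hold, so the decomposition is valid with width 3 − 1 = 2.

Yes; width 2.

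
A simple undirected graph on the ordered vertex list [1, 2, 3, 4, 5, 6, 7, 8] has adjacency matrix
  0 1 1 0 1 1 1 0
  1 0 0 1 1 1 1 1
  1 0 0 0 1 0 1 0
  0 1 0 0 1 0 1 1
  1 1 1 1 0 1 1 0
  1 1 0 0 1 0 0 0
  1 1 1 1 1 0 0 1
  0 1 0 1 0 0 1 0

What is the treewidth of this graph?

3

A width-3 tree decomposition is:
Bags: B1 = {1, 2, 5, 7}  B2 = {1, 2, 5, 6}  B3 = {2, 4, 5, 7}  B4 = {1, 3, 5, 7}  B5 = {2, 4, 7, 8}
Tree: B1–B2, B1–B3, B1–B4, B3–B5
Every bag has size at most 4, so the width is 4 − 1 = 3 and tw(G) ≤ 3. For the lower bound, the 4 vertices {2, 4, 7, 8} are pairwise adjacent, and any tree decomposition puts a clique entirely inside one bag — forcing width ≥ 3. The upper and lower bounds meet at 3, so that is the treewidth.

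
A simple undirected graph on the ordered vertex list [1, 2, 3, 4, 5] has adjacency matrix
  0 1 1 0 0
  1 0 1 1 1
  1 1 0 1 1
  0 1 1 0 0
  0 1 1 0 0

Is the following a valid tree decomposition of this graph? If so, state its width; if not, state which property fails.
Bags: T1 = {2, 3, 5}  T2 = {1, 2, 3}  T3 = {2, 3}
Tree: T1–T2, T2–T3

A tree decomposition must satisfy three properties: every vertex lies in some bag; for every edge, both endpoints lie together in some bag; and for every vertex, the bags containing it form a connected subtree. Here vertex 4 appears in no bag, so the decomposition is invalid.

No — vertex 4 appears in no bag.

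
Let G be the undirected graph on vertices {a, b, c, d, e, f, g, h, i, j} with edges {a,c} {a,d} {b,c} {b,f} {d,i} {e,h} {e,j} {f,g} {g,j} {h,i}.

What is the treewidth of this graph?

2

A width-2 tree decomposition is:
Bags: B1 = {e, h, j}  B2 = {g, h, j}  B3 = {f, g, h}  B4 = {b, f, h}  B5 = {b, c, h}  B6 = {a, c, h}  B7 = {a, d, h}  B8 = {d, h, i}
Tree: B1–B2, B2–B3, B3–B4, B4–B5, B5–B6, B6–B7, B7–B8
The largest bag has 3 vertices, giving width 2; this decomposition certifies tw(G) ≤ 2. Since h–e–j–g–f–b–c–a–d–i–h is a cycle in G, G is not acyclic. Forests are exactly the graphs of treewidth ≤ 1, so tw(G) ≥ 2. Combining the bounds, tw(G) = 2.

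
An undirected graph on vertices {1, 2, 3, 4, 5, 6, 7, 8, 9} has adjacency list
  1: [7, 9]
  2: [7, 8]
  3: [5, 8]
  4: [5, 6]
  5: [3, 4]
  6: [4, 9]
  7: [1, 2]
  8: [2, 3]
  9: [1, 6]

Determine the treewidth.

2

A width-2 tree decomposition is:
Bags: B1 = {2, 7, 8}  B2 = {1, 7, 8}  B3 = {1, 8, 9}  B4 = {6, 8, 9}  B5 = {4, 6, 8}  B6 = {4, 5, 8}  B7 = {3, 5, 8}
Tree: B1–B2, B2–B3, B3–B4, B4–B5, B5–B6, B6–B7
The largest bag has 3 vertices, giving width 2; this decomposition certifies tw(G) ≤ 2. The edges 8–2–7–1–9–6–4–5–3–8 form a cycle, so G is not a tree and its treewidth is at least 2. Combining the bounds, tw(G) = 2.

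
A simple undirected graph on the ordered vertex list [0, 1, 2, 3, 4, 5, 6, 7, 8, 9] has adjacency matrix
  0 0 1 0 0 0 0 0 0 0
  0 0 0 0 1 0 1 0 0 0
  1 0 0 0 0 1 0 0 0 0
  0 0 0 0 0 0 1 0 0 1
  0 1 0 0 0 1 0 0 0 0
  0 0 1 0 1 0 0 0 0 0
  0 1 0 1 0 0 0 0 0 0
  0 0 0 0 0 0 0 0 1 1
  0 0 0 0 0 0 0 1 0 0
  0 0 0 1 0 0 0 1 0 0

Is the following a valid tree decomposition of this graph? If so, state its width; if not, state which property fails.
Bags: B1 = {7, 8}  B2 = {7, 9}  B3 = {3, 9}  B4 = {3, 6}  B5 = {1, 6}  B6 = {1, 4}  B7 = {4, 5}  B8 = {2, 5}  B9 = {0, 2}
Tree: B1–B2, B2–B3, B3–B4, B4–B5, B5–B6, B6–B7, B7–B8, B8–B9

Yes; width 1.

Checking the three conditions: (i) the bags cover all of {0, 1, 2, 3, 4, 5, 6, 7, 8, 9}; (ii) for each edge, some bag contains both endpoints; (iii) the bags containing any fixed vertex form a subtree. All hold, so the decomposition is valid with width 2 − 1 = 1.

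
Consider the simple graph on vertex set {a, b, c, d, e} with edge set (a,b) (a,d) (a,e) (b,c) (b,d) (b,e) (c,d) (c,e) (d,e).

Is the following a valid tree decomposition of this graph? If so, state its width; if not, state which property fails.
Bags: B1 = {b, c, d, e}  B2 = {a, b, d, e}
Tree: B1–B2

Checking the three conditions: (i) the bags cover all of {a, b, c, d, e}; (ii) for each edge, some bag contains both endpoints; (iii) the bags containing any fixed vertex form a subtree. All hold, so the decomposition is valid with width 4 − 1 = 3.

Yes; width 3.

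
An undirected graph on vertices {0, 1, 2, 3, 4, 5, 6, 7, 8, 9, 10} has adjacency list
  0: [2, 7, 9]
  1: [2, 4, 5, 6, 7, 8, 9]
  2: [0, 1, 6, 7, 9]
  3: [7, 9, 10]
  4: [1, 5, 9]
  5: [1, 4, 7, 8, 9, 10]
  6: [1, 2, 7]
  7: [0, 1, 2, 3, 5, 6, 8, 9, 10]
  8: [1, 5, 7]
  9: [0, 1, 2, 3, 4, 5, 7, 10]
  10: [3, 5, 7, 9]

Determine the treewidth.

3

A width-3 tree decomposition is:
Bags: B1 = {1, 5, 7, 8}  B2 = {1, 5, 7, 9}  B3 = {5, 7, 9, 10}  B4 = {3, 7, 9, 10}  B5 = {1, 2, 7, 9}  B6 = {1, 4, 5, 9}  B7 = {0, 2, 7, 9}  B8 = {1, 2, 6, 7}
Tree: B1–B2, B2–B3, B3–B4, B2–B5, B2–B6, B5–B7, B5–B8
Each bag holds 4 vertices, so the decomposition has width 3, which upper-bounds the treewidth. For the lower bound, the 4 vertices {1, 4, 5, 9} are pairwise adjacent, and any tree decomposition puts a clique entirely inside one bag — forcing width ≥ 3. Hence tw(G) = 3 exactly.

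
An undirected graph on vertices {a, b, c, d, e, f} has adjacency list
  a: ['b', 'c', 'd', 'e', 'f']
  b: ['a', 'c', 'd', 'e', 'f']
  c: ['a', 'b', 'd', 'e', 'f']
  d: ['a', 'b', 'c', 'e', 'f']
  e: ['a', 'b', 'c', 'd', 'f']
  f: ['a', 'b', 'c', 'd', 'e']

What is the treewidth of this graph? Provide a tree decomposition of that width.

With just one bag of size 6, the width is 6 − 1 = 5, so tw(G) ≤ 5. On the other hand G contains the 6-clique {a, b, c, d, e, f}. A clique must lie in a single bag of any decomposition, so no decomposition can have width below 5. The upper and lower bounds meet at 5, so that is the treewidth.

Treewidth 5.
One optimal decomposition is:
Bags: B1 = {a, b, c, d, e, f}
Tree: (single bag)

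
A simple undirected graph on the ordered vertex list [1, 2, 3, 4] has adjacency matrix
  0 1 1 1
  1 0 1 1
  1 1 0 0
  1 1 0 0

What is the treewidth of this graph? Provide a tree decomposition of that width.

The largest bag has 3 vertices, giving width 2; this decomposition certifies tw(G) ≤ 2. On the other hand G contains the 3-clique {1, 2, 3}. A clique must lie in a single bag of any decomposition, so no decomposition can have width below 2. The upper and lower bounds meet at 2, so that is the treewidth.

Treewidth 2.
Bags: B1 = {1, 2, 3}  B2 = {1, 2, 4}
Tree: B1–B2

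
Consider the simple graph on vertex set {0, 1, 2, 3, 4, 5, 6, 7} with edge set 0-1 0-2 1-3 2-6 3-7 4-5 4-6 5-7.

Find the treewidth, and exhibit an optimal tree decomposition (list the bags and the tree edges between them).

Treewidth 2.
One such decomposition:
Bags: B1 = {4, 5, 6}  B2 = {2, 5, 6}  B3 = {0, 2, 5}  B4 = {0, 1, 5}  B5 = {1, 3, 5}  B6 = {3, 5, 7}
Tree: B1–B2, B2–B3, B3–B4, B4–B5, B5–B6

Each bag holds 3 vertices, so the decomposition has width 2, which upper-bounds the treewidth. The edges 5–4–6–2–0–1–3–7–5 form a cycle, so G is not a tree and its treewidth is at least 2. Therefore the treewidth is 2.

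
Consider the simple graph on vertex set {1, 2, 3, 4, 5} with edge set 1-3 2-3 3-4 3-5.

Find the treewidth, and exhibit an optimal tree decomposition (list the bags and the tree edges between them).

Every bag has size at most 2, so the width is 2 − 1 = 1 and tw(G) ≤ 1. Any graph with an edge has treewidth ≥ 1, and G has the edge 3–5. Combining the bounds, tw(G) = 1.

Treewidth 1.
One optimal decomposition is:
Bags: B1 = {3, 5}  B2 = {3, 4}  B3 = {2, 3}  B4 = {1, 3}
Tree: B1–B2, B2–B3, B2–B4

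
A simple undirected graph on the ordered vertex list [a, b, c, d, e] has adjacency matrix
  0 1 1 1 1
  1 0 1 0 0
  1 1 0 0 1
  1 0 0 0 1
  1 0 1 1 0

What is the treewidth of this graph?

2

A width-2 tree decomposition is:
Bags: B1 = {a, d, e}  B2 = {a, c, e}  B3 = {a, b, c}
Tree: B1–B2, B2–B3
The largest bag has 3 vertices, giving width 2; this decomposition certifies tw(G) ≤ 2. For the lower bound, the 3 vertices {a, d, e} are pairwise adjacent, and any tree decomposition puts a clique entirely inside one bag — forcing width ≥ 2. Therefore the treewidth is 2.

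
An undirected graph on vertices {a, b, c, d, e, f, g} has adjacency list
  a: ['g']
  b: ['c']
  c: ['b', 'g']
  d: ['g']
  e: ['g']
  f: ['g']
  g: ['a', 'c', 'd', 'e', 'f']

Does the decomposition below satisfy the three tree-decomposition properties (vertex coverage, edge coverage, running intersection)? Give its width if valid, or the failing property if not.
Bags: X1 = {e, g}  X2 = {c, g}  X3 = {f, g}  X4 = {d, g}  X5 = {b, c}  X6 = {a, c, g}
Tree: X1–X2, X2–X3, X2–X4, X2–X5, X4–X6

No — bags containing vertex c are not connected in the tree.

A tree decomposition must satisfy three properties: every vertex lies in some bag; for every edge, both endpoints lie together in some bag; and for every vertex, the bags containing it form a connected subtree. Here bags containing vertex c are not connected in the tree, so the decomposition is invalid.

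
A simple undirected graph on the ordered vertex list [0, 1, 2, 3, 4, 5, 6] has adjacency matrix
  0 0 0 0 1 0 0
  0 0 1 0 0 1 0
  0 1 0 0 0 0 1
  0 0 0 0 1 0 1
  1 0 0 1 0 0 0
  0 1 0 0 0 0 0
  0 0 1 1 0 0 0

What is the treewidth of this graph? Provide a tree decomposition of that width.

Treewidth 1.
One such decomposition:
Bags: B1 = {1, 5}  B2 = {1, 2}  B3 = {2, 6}  B4 = {3, 6}  B5 = {3, 4}  B6 = {0, 4}
Tree: B1–B2, B2–B3, B3–B4, B4–B5, B5–B6

Each bag holds 2 vertices, so the decomposition has width 1, which upper-bounds the treewidth. G has an edge, so its treewidth is at least 1. Hence tw(G) = 1 exactly.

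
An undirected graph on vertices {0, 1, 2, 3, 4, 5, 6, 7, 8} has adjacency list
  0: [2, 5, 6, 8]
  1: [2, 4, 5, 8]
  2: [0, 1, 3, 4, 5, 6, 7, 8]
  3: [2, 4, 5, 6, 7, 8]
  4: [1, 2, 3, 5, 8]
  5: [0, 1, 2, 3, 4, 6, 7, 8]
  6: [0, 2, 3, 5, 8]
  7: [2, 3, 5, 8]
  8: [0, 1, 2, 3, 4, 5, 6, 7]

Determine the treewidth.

A width-4 tree decomposition is:
Bags: B1 = {2, 3, 4, 5, 8}  B2 = {2, 3, 5, 7, 8}  B3 = {1, 2, 4, 5, 8}  B4 = {2, 3, 5, 6, 8}  B5 = {0, 2, 5, 6, 8}
Tree: B1–B2, B1–B3, B1–B4, B4–B5
The largest bag has 5 vertices, giving width 4; this decomposition certifies tw(G) ≤ 4. Conversely, {0, 2, 5, 6, 8} is a clique of size 5, and the vertices of any clique must share a bag in every tree decomposition; so some bag has ≥ 5 vertices and tw(G) ≥ 4. The upper and lower bounds meet at 4, so that is the treewidth.

4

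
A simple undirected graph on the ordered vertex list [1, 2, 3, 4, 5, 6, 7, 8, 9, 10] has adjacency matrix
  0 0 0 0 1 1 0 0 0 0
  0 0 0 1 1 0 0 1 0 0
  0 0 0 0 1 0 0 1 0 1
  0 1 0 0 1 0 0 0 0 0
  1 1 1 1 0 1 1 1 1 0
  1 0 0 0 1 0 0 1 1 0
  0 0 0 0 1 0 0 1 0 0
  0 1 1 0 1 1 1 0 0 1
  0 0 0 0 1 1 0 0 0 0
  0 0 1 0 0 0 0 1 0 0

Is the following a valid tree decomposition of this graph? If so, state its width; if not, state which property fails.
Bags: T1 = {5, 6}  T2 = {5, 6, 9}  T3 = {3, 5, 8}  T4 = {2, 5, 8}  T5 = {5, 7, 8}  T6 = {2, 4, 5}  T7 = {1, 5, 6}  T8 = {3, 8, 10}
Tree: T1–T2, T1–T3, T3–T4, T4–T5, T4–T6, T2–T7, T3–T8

A tree decomposition must satisfy three properties: every vertex lies in some bag; for every edge, both endpoints lie together in some bag; and for every vertex, the bags containing it form a connected subtree. Here edge (8,6) lies in no bag, so the decomposition is invalid.

No — edge (8,6) lies in no bag.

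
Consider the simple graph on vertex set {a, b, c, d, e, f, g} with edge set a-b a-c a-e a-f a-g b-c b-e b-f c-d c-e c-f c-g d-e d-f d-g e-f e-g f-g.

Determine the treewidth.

A width-4 tree decomposition is:
Bags: B1 = {a, c, e, f, g}  B2 = {a, b, c, e, f}  B3 = {c, d, e, f, g}
Tree: B1–B2, B1–B3
Each bag holds 5 vertices, so the decomposition has width 4, which upper-bounds the treewidth. Conversely, {c, d, e, f, g} is a clique of size 5, and the vertices of any clique must share a bag in every tree decomposition; so some bag has ≥ 5 vertices and tw(G) ≥ 4. Hence tw(G) = 4 exactly.

4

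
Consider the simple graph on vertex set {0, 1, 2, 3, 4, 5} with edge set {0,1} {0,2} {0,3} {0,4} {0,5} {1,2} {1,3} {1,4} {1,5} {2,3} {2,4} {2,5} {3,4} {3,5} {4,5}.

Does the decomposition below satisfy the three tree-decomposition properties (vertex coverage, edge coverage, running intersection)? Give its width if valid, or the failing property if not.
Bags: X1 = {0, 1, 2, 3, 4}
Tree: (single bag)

No — vertex 5 appears in no bag.

A tree decomposition must satisfy three properties: every vertex lies in some bag; for every edge, both endpoints lie together in some bag; and for every vertex, the bags containing it form a connected subtree. Here vertex 5 appears in no bag, so the decomposition is invalid.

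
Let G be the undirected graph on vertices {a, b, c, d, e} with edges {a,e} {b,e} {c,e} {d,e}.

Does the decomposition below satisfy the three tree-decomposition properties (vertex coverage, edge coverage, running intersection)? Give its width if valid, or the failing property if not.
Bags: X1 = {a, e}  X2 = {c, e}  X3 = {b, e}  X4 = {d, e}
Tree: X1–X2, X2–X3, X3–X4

Yes; width 1.

Every vertex of G appears in some bag (union = {a, b, c, d, e}); every edge is covered by a bag; and for each vertex v the set of bags containing v is connected in the bag tree. The decomposition is therefore valid. The largest bag has 2 vertices, so the width is 1.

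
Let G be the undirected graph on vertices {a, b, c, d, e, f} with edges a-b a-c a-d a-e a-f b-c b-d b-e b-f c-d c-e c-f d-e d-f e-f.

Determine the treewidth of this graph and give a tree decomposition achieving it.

A single bag containing all 6 vertices is trivially a valid decomposition of width 5. On the other hand G contains the 6-clique {a, b, c, d, e, f}. A clique must lie in a single bag of any decomposition, so no decomposition can have width below 5. Combining the bounds, tw(G) = 5.

Treewidth 5.
One such decomposition:
Bags: B1 = {a, b, c, d, e, f}
Tree: (single bag)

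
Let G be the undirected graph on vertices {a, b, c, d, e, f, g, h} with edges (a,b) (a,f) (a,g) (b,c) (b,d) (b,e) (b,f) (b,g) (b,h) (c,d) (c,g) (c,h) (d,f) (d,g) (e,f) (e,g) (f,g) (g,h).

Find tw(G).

3

A width-3 tree decomposition is:
Bags: B1 = {b, c, d, g}  B2 = {b, d, f, g}  B3 = {b, e, f, g}  B4 = {a, b, f, g}  B5 = {b, c, g, h}
Tree: B1–B2, B2–B3, B2–B4, B1–B5
Each bag holds 4 vertices, so the decomposition has width 3, which upper-bounds the treewidth. Conversely, {b, c, g, h} is a clique of size 4, and the vertices of any clique must share a bag in every tree decomposition; so some bag has ≥ 4 vertices and tw(G) ≥ 3. Therefore the treewidth is 3.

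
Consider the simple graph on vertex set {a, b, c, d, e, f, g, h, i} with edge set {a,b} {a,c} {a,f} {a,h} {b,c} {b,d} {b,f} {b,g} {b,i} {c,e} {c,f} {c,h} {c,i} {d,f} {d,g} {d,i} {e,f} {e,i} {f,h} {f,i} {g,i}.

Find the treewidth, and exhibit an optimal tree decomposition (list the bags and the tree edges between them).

Treewidth 3.
Bags: B1 = {c, e, f, i}  B2 = {b, c, f, i}  B3 = {b, d, f, i}  B4 = {b, d, g, i}  B5 = {a, b, c, f}  B6 = {a, c, f, h}
Tree: B1–B2, B2–B3, B3–B4, B2–B5, B5–B6

Each bag holds 4 vertices, so the decomposition has width 3, which upper-bounds the treewidth. On the other hand G contains the 4-clique {b, d, g, i}. A clique must lie in a single bag of any decomposition, so no decomposition can have width below 3. The upper and lower bounds meet at 3, so that is the treewidth.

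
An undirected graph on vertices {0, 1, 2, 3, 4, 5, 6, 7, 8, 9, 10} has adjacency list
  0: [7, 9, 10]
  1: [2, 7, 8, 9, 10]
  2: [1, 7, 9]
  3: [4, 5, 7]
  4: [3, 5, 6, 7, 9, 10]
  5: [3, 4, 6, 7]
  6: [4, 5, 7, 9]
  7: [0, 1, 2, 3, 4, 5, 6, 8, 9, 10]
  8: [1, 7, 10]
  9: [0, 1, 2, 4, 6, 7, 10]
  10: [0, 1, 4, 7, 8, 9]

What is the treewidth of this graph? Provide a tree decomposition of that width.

The largest bag has 4 vertices, giving width 3; this decomposition certifies tw(G) ≤ 3. Conversely, {1, 7, 8, 10} is a clique of size 4, and the vertices of any clique must share a bag in every tree decomposition; so some bag has ≥ 4 vertices and tw(G) ≥ 3. Hence tw(G) = 3 exactly.

Treewidth 3.
One such decomposition:
Bags: B1 = {4, 7, 9, 10}  B2 = {4, 6, 7, 9}  B3 = {1, 7, 9, 10}  B4 = {4, 5, 6, 7}  B5 = {0, 7, 9, 10}  B6 = {1, 2, 7, 9}  B7 = {1, 7, 8, 10}  B8 = {3, 4, 5, 7}
Tree: B1–B2, B1–B3, B2–B4, B3–B5, B3–B6, B3–B7, B4–B8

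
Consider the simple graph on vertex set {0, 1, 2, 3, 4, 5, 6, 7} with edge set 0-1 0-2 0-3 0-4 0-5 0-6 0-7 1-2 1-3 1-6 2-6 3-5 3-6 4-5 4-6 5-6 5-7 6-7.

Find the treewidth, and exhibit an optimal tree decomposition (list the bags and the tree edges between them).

Every bag has size at most 4, so the width is 4 − 1 = 3 and tw(G) ≤ 3. On the other hand G contains the 4-clique {0, 1, 2, 6}. A clique must lie in a single bag of any decomposition, so no decomposition can have width below 3. Hence tw(G) = 3 exactly.

Treewidth 3.
Bags: B1 = {0, 3, 5, 6}  B2 = {0, 4, 5, 6}  B3 = {0, 1, 3, 6}  B4 = {0, 5, 6, 7}  B5 = {0, 1, 2, 6}
Tree: B1–B2, B1–B3, B2–B4, B3–B5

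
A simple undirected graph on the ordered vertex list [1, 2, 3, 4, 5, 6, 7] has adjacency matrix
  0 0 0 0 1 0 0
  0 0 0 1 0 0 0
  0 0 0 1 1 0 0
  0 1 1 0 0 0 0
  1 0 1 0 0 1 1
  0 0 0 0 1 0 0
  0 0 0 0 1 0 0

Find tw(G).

1

A width-1 tree decomposition is:
Bags: B1 = {1, 5}  B2 = {5, 7}  B3 = {3, 5}  B4 = {3, 4}  B5 = {2, 4}  B6 = {5, 6}
Tree: B1–B2, B2–B3, B3–B4, B4–B5, B3–B6
Each bag holds 2 vertices, so the decomposition has width 1, which upper-bounds the treewidth. Since G has at least one edge (e.g. 5–1), it is not an edgeless graph, so tw(G) ≥ 1. Combining the bounds, tw(G) = 1.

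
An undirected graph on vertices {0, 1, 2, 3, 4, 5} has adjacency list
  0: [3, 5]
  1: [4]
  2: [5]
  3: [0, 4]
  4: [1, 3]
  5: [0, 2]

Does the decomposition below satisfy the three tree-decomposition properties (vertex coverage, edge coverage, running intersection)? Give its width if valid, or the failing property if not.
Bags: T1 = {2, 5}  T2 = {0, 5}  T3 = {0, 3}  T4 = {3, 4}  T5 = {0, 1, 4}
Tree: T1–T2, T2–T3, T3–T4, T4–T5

No — bags containing vertex 0 are not connected in the tree.

A tree decomposition must satisfy three properties: every vertex lies in some bag; for every edge, both endpoints lie together in some bag; and for every vertex, the bags containing it form a connected subtree. Here bags containing vertex 0 are not connected in the tree, so the decomposition is invalid.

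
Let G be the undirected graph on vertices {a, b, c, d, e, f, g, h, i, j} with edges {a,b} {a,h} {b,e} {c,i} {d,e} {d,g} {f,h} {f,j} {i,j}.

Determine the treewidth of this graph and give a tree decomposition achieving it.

Treewidth 1.
One optimal decomposition is:
Bags: B1 = {c, i}  B2 = {i, j}  B3 = {f, j}  B4 = {f, h}  B5 = {a, h}  B6 = {a, b}  B7 = {b, e}  B8 = {d, e}  B9 = {d, g}
Tree: B1–B2, B2–B3, B3–B4, B4–B5, B5–B6, B6–B7, B7–B8, B8–B9

Each bag holds 2 vertices, so the decomposition has width 1, which upper-bounds the treewidth. G has an edge, so its treewidth is at least 1. Combining the bounds, tw(G) = 1.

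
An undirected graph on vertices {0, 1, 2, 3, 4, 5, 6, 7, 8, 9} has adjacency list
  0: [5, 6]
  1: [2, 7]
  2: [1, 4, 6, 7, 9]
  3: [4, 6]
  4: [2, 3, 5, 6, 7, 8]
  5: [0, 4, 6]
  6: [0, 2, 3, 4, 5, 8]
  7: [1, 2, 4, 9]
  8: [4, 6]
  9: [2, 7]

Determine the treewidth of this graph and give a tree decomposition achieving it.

Every bag has size at most 3, so the width is 3 − 1 = 2 and tw(G) ≤ 2. On the other hand G contains the 3-clique {0, 5, 6}. A clique must lie in a single bag of any decomposition, so no decomposition can have width below 2. The upper and lower bounds meet at 2, so that is the treewidth.

Treewidth 2.
One such decomposition:
Bags: B1 = {4, 5, 6}  B2 = {4, 6, 8}  B3 = {2, 4, 6}  B4 = {2, 4, 7}  B5 = {0, 5, 6}  B6 = {1, 2, 7}  B7 = {3, 4, 6}  B8 = {2, 7, 9}
Tree: B1–B2, B2–B3, B3–B4, B1–B5, B4–B6, B1–B7, B4–B8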